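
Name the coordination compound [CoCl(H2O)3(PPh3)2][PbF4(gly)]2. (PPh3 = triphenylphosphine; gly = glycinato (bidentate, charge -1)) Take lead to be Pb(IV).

triaquachlorobis(triphenylphosphine)cobalt(III) tetrafluoro(glycinato)plumbate(IV)

Both ions are complex: the cation is named first with the plain metal name, the anion second with the -ate form; each ion's ligands are alphabetised independently.
Pb is given as +4; the anion's ligand charges sum to -5, so the complex anion is 1−.
With 2 anions per cation, the cation must be 2×1 = 2+.
Cation: ligand charges sum to -1; for the ion to be 2+, Co = +3.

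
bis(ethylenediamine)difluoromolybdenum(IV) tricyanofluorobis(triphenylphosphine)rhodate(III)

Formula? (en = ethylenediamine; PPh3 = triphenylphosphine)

[Mo(en)2F2][Rh(CN)3F(PPh3)2]2

Cation [Mo…]: ligand charges -2, Mo(IV) ⇒ ion charge 2+.
Anion [Rh…]: ligand charges -4, Rh(III) ⇒ ion charge 1−.
One 2+ cation requires 2 of the 1− anion.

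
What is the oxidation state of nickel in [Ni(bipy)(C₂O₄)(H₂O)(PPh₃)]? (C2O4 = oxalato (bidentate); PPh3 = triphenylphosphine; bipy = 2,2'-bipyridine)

+2

No counter-ion: the bracketed complex is neutral.
Ligand charges: 1×C2O4 = -2; 1×H2O neutral; 1×PPh3 neutral; 1×bipy neutral; sum -2.
Ni + (-2) = 0 ⇒ Ni is +2.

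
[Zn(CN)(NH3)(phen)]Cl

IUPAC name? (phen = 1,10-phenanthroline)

amminecyano(1,10-phenanthroline)zinc(II) chloride

The 1 chloride counter-ion carries a total charge of -1, so each complex ion is 1+.
Ligand charges: 1×1,10-phenanthroline (neutral), 1×ammine (neutral), 1×cyano (-1 each); total -1. So Zn + (-1) = 1+, giving Zn = +2.
Ligands are named alphabetically: ammine before cyano before phenanthroline.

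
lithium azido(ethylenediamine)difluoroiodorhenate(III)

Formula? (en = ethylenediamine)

Li[Re(en)F2I(N3)]

Ligands: 1 iodo (I, -1), 2 fluoro (F, -1), 1 azido (N3, -1), 1 ethylenediamine (en, neutral). Ligand charge sum = -4.
With Re in oxidation state +3, the complex ion is [Re...]^1−.
Charge balance with lithium (+1) requires 1 complex ion per 1 lithium.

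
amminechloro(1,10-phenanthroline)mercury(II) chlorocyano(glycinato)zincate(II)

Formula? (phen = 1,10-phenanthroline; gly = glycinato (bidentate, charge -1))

Cation [Hg…]: ligand charges -1, Hg(II) ⇒ ion charge 1+.
Anion [Zn…]: ligand charges -3, Zn(II) ⇒ ion charge 1−.
One 1+ cation balances one 1− anion.

[HgCl(NH3)(phen)][ZnCl(CN)(gly)]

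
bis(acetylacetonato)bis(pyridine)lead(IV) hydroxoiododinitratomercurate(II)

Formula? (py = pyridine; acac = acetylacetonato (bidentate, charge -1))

[Pb(acac)2(py)2][HgI(NO3)2(OH)]

Cation [Pb…]: ligand charges -2, Pb(IV) ⇒ ion charge 2+.
Anion [Hg…]: ligand charges -4, Hg(II) ⇒ ion charge 2−.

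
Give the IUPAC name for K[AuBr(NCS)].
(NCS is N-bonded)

potassium bromoisothiocyanatoaurate(I)

The 1 potassium counter-ion carries a total charge of +1, so each complex ion is 1−.
Ligand charges: 1×bromo (-1 each), 1×isothiocyanato (-1 each); total -2. So Au + (-2) = 1−, giving Au = +1.
Ligands are named alphabetically: bromo before isothiocyanato.
The complex ion is anionic, so gold takes the -ate form aurate(I).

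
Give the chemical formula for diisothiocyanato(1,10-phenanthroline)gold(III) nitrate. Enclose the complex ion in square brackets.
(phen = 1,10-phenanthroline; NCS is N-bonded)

[Au(NCS)2(phen)]NO3

Ligands: 1 1,10-phenanthroline (phen, neutral), 2 isothiocyanato (NCS, -1). Ligand charge sum = -2.
Charge balance with nitrate (-1) requires 1 complex ion per 1 nitrate.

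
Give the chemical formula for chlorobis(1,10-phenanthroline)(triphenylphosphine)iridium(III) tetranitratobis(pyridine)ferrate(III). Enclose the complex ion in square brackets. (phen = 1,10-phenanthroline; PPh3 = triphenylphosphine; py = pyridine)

[IrCl(phen)2(PPh3)][Fe(NO3)4(py)2]2

Cation [Ir…]: ligand charges -1, Ir(III) ⇒ ion charge 2+.
Anion [Fe…]: ligand charges -4, Fe(III) ⇒ ion charge 1−.
One 2+ cation requires 2 of the 1− anion.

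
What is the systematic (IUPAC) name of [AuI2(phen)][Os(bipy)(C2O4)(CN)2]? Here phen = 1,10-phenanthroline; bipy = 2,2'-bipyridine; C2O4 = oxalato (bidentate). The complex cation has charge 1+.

diiodo(1,10-phenanthroline)gold(III) (2,2'-bipyridine)dicyanooxalatoosmate(III)

Both ions are complex: the cation is named first with the plain metal name, the anion second with the -ate form; each ion's ligands are alphabetised independently.
The complex cation is given as 1+; its ligand charges sum to -2, so Au = +3.
A 1:1 salt means the anion carries the equal and opposite charge, 1−.
Anion: ligand charges sum to -4; for the ion to be 1−, Os = +3.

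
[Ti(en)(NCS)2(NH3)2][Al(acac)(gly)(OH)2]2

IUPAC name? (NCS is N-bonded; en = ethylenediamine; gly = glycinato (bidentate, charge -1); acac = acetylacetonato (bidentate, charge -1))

Aluminium is always +3 in its complexes; the anion's ligand charges sum to -4, so the complex anion is 1−.
With 2 anions per cation, the cation must be 2×1 = 2+.
Cation: ligand charges sum to -2; for the ion to be 2+, Ti = +4.

diammine(ethylenediamine)diisothiocyanatotitanium(IV) (acetylacetonato)(glycinato)dihydroxoaluminate(III)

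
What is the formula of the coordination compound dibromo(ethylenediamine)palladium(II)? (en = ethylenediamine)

Ligands: 2 bromo (Br, -1), 1 ethylenediamine (en, neutral). Ligand charge sum = -2.
With Pd in oxidation state +2, the complex ion is [Pd...].

[PdBr2(en)]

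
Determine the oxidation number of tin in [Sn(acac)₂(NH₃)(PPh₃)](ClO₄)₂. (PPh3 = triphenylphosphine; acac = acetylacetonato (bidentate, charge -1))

2 perchlorate outside the brackets (-1 each) → the complex ion is 2+.
Ligand charges: 1×PPh3 neutral; 2×acac = -2; 1×NH3 neutral; sum -2.
Sn + (-2) = 2+ ⇒ Sn is +4.

+4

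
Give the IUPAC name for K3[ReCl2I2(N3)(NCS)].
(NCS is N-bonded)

The 3 potassium counter-ions carry a total charge of +3, so each complex ion is 3−.
Ligand charges: 1×isothiocyanato (-1 each), 2×chloro (-1 each), 2×iodo (-1 each), 1×azido (-1 each); total -6. So Re + (-6) = 3−, giving Re = +3.
Ligands are named alphabetically: azido before chloro before iodo before isothiocyanato.
The complex ion is anionic, so rhenium takes the -ate form rhenate(III).

potassium azidodichlorodiiodoisothiocyanatorhenate(III)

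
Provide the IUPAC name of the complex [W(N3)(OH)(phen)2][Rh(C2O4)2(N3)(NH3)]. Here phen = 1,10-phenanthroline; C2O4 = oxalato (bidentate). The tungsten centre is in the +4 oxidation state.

Both ions are complex: the cation is named first with the plain metal name, the anion second with the -ate form; each ion's ligands are alphabetised independently.
W is given as +4; the cation's ligand charges sum to -2, so the complex cation is 2+.
A 1:1 salt means the anion carries the equal and opposite charge, 2−.
Anion: ligand charges sum to -5; for the ion to be 2−, Rh = +3.

azidohydroxobis(1,10-phenanthroline)tungsten(IV) ammineazidodioxalatorhodate(III)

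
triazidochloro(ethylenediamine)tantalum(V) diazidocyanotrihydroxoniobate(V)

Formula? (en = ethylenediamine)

[TaCl(en)(N3)3][Nb(CN)(N3)2(OH)3]

Cation [Ta…]: ligand charges -4, Ta(V) ⇒ ion charge 1+.
Anion [Nb…]: ligand charges -6, Nb(V) ⇒ ion charge 1−.
One 1+ cation balances one 1− anion.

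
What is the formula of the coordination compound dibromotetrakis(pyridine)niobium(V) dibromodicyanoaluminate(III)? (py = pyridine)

[NbBr2(py)4][AlBr2(CN)2]3

Cation [Nb…]: ligand charges -2, Nb(V) ⇒ ion charge 3+.
Anion [Al…]: ligand charges -4, Al(III) ⇒ ion charge 1−.
One 3+ cation requires 3 of the 1− anion.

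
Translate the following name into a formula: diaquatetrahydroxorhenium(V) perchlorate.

Ligands: 4 hydroxo (OH, -1), 2 aqua (H2O, neutral). Ligand charge sum = -4.
With Re in oxidation state +5, the complex ion is [Re...]^1+.
Charge balance with perchlorate (-1) requires 1 complex ion per 1 perchlorate.

[Re(H2O)2(OH)4]ClO4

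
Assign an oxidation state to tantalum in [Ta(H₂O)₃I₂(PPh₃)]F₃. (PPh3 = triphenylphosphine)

3 fluoride outside the brackets (-1 each) → the complex ion is 3+.
Ligand charges: 3×H2O neutral; 1×PPh3 neutral; 2×I = -2; sum -2.
Ta + (-2) = 3+ ⇒ Ta is +5.

+5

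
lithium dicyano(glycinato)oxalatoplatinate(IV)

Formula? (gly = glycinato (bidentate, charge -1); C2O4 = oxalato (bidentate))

Ligands: 2 cyano (CN, -1), 1 glycinato (gly, -1), 1 oxalato (C2O4, -2). Ligand charge sum = -5.
With Pt in oxidation state +4, the complex ion is [Pt...]^1−.
Charge balance with lithium (+1) requires 1 complex ion per 1 lithium.

Li[Pt(C2O4)(CN)2(gly)]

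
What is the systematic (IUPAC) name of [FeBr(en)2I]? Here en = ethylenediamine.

There is no counter-ion, so the complex is neutral overall.
Ligand charges: 1×iodo (-1 each), 2×ethylenediamine (neutral), 1×bromo (-1 each); total -2. So Fe + (-2) = 0, giving Fe = +2.
Ligands are named alphabetically: bromo before ethylenediamine before iodo.

bromobis(ethylenediamine)iodoiron(II)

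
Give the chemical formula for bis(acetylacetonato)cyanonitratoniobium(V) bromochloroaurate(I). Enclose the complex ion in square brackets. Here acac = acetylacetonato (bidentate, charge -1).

[Nb(acac)2(CN)(NO3)][AuBrCl]

Cation [Nb…]: ligand charges -4, Nb(V) ⇒ ion charge 1+.
Anion [Au…]: ligand charges -2, Au(I) ⇒ ion charge 1−.
One 1+ cation balances one 1− anion.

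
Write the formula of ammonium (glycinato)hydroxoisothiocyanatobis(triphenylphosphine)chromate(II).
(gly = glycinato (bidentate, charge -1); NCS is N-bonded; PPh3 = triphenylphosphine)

Ligands: 1 glycinato (gly, -1), 1 hydroxo (OH, -1), 1 isothiocyanato (NCS, -1), 2 triphenylphosphine (PPh3, neutral). Ligand charge sum = -3.
With Cr in oxidation state +2, the complex ion is [Cr...]^1−.
Charge balance with ammonium (+1) requires 1 complex ion per 1 ammonium.

NH4[Cr(gly)(NCS)(OH)(PPh3)2]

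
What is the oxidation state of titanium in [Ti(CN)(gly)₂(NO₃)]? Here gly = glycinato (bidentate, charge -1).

No counter-ion: the bracketed complex is neutral.
Ligand charges: 1×CN = -1; 1×NO3 = -1; 2×gly = -2; sum -4.
Ti + (-4) = 0 ⇒ Ti is +4.

+4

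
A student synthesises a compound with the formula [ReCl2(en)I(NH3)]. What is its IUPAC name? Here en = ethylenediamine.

amminedichloro(ethylenediamine)iodorhenium(III)

There is no counter-ion, so the complex is neutral overall.
Ligand charges: 1×ammine (neutral), 1×ethylenediamine (neutral), 2×chloro (-1 each), 1×iodo (-1 each); total -3. So Re + (-3) = 0, giving Re = +3.
Ligands are named alphabetically: ammine before chloro before ethylenediamine before iodo.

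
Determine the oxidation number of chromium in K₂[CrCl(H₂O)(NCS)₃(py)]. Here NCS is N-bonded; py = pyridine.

+2

2 potassium outside the brackets (+1 each) → the complex ion is 2−.
Ligand charges: 1×H2O neutral; 3×NCS = -3; 1×Cl = -1; 1×py neutral; sum -4.
Cr + (-4) = 2− ⇒ Cr is +2.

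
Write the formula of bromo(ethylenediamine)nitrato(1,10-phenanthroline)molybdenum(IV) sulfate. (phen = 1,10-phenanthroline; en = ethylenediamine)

[MoBr(en)(NO3)(phen)]SO4

Ligands: 1 bromo (Br, -1), 1 1,10-phenanthroline (phen, neutral), 1 ethylenediamine (en, neutral), 1 nitrato (NO3, -1). Ligand charge sum = -2.
Charge balance with sulfate (-2) requires 1 complex ion per 1 sulfate.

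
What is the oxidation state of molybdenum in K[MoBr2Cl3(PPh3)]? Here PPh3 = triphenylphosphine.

1 potassium outside the brackets (+1 each) → the complex ion is 1−.
Ligand charges: 1×PPh3 neutral; 3×Cl = -3; 2×Br = -2; sum -5.
Mo + (-5) = 1− ⇒ Mo is +4.

+4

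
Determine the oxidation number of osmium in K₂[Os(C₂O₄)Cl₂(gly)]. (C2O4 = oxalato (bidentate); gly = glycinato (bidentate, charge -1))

+3

2 potassium outside the brackets (+1 each) → the complex ion is 2−.
Ligand charges: 1×C2O4 = -2; 2×Cl = -2; 1×gly = -1; sum -5.
Os + (-5) = 2− ⇒ Os is +3.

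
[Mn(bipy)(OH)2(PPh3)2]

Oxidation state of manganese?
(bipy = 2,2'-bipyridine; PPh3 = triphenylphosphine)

+2

No counter-ion: the bracketed complex is neutral.
Ligand charges: 1×bipy neutral; 2×PPh3 neutral; 2×OH = -2; sum -2.
Mn + (-2) = 0 ⇒ Mn is +2.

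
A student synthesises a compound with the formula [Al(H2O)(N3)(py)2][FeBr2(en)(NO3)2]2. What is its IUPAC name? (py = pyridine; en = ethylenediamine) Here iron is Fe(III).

Fe is given as +3; the anion's ligand charges sum to -4, so the complex anion is 1−.
With 2 anions per cation, the cation must be 2×1 = 2+.
Cation: ligand charges sum to -1; for the ion to be 2+, Al = +3.

aquaazidobis(pyridine)aluminium(III) dibromo(ethylenediamine)dinitratoferrate(III)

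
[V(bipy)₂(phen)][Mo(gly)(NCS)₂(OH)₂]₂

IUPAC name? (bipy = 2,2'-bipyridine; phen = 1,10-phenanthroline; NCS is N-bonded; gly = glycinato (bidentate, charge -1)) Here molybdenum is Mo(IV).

bis(2,2'-bipyridine)(1,10-phenanthroline)vanadium(II) (glycinato)dihydroxodiisothiocyanatomolybdate(IV)

Both ions are complex: the cation is named first with the plain metal name, the anion second with the -ate form; each ion's ligands are alphabetised independently.
Mo is given as +4; the anion's ligand charges sum to -5, so the complex anion is 1−.
With 2 anions per cation, the cation must be 2×1 = 2+.
Cation: ligand charges sum to 0; for the ion to be 2+, V = +2.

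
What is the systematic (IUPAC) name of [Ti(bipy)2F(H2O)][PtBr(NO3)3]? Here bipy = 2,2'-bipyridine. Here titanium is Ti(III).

Ti is given as +3; the cation's ligand charges sum to -1, so the complex cation is 2+.
A 1:1 salt means the anion carries the equal and opposite charge, 2−.
Anion: ligand charges sum to -4; for the ion to be 2−, Pt = +2.

aquabis(2,2'-bipyridine)fluorotitanium(III) bromotrinitratoplatinate(II)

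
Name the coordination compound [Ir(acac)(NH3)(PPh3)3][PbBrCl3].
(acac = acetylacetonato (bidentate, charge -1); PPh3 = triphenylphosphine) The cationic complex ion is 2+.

(acetylacetonato)amminetris(triphenylphosphine)iridium(III) bromotrichloroplumbate(II)

Both ions are complex: the cation is named first with the plain metal name, the anion second with the -ate form; each ion's ligands are alphabetised independently.
The complex cation is given as 2+; its ligand charges sum to -1, so Ir = +3.
A 1:1 salt means the anion carries the equal and opposite charge, 2−.
Anion: ligand charges sum to -4; for the ion to be 2−, Pb = +2.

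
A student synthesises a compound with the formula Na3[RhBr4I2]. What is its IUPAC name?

sodium tetrabromodiiodorhodate(III)

The 3 sodium counter-ions carry a total charge of +3, so each complex ion is 3−.
Ligand charges: 2×iodo (-1 each), 4×bromo (-1 each); total -6. So Rh + (-6) = 3−, giving Rh = +3.
Ligands are named alphabetically: bromo before iodo.
The complex ion is anionic, so rhodium takes the -ate form rhodate(III).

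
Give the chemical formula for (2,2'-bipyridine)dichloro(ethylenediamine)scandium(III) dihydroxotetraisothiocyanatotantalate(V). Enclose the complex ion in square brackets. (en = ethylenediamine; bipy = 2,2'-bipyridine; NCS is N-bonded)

[Sc(bipy)Cl2(en)][Ta(NCS)4(OH)2]

Cation [Sc…]: ligand charges -2, Sc(III) ⇒ ion charge 1+.
Anion [Ta…]: ligand charges -6, Ta(V) ⇒ ion charge 1−.
One 1+ cation balances one 1− anion.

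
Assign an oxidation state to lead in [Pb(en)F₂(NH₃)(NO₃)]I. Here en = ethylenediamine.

1 iodide outside the brackets (-1 each) → the complex ion is 1+.
Ligand charges: 1×NO3 = -1; 1×NH3 neutral; 2×F = -2; 1×en neutral; sum -3.
Pb + (-3) = 1+ ⇒ Pb is +4.

+4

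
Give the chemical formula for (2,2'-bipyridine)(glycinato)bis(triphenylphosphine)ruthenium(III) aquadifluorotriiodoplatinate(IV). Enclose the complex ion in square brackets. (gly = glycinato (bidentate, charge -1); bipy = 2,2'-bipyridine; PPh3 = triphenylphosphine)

[Ru(bipy)(gly)(PPh3)2][PtF2(H2O)I3]2

Cation [Ru…]: ligand charges -1, Ru(III) ⇒ ion charge 2+.
Anion [Pt…]: ligand charges -5, Pt(IV) ⇒ ion charge 1−.
One 2+ cation requires 2 of the 1− anion.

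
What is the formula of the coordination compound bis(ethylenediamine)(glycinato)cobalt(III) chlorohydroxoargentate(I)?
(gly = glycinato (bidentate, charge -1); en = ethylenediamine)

Cation [Co…]: ligand charges -1, Co(III) ⇒ ion charge 2+.
Anion [Ag…]: ligand charges -2, Ag(I) ⇒ ion charge 1−.
One 2+ cation requires 2 of the 1− anion.

[Co(en)2(gly)][AgCl(OH)]2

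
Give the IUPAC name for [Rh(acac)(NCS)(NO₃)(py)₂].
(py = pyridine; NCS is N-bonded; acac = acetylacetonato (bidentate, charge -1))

(acetylacetonato)isothiocyanatonitratobis(pyridine)rhodium(III)

There is no counter-ion, so the complex is neutral overall.
Ligand charges: 2×pyridine (neutral), 1×isothiocyanato (-1 each), 1×acetylacetonato (-1 each), 1×nitrato (-1 each); total -3. So Rh + (-3) = 0, giving Rh = +3.
Ligands are named alphabetically: acetylacetonato before isothiocyanato before nitrato before pyridine.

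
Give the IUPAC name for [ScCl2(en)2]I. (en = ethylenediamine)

dichlorobis(ethylenediamine)scandium(III) iodide

The 1 iodide counter-ion carries a total charge of -1, so each complex ion is 1+.
Ligand charges: 2×chloro (-1 each), 2×ethylenediamine (neutral); total -2. So Sc + (-2) = 1+, giving Sc = +3.
Ligands are named alphabetically: chloro before ethylenediamine.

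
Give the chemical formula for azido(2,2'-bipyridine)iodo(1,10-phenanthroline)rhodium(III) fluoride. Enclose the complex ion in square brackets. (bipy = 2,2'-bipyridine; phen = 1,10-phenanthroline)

[Rh(bipy)I(N3)(phen)]F

Ligands: 1 2,2'-bipyridine (bipy, neutral), 1 iodo (I, -1), 1 1,10-phenanthroline (phen, neutral), 1 azido (N3, -1). Ligand charge sum = -2.
With Rh in oxidation state +3, the complex ion is [Rh...]^1+.
Charge balance with fluoride (-1) requires 1 complex ion per 1 fluoride.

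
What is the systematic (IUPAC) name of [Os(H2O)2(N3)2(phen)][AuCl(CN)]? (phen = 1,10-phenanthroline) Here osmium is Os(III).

Both ions are complex: the cation is named first with the plain metal name, the anion second with the -ate form; each ion's ligands are alphabetised independently.
Os is given as +3; the cation's ligand charges sum to -2, so the complex cation is 1+.
A 1:1 salt means the anion carries the equal and opposite charge, 1−.
Anion: ligand charges sum to -2; for the ion to be 1−, Au = +1.

diaquadiazido(1,10-phenanthroline)osmium(III) chlorocyanoaurate(I)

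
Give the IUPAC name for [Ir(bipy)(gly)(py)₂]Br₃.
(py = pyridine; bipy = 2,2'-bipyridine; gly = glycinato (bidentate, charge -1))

The 3 bromide counter-ions carry a total charge of -3, so each complex ion is 3+.
Ligand charges: 2×pyridine (neutral), 1×2,2'-bipyridine (neutral), 1×glycinato (-1 each); total -1. So Ir + (-1) = 3+, giving Ir = +4.
Ligands are named alphabetically: bipyridine before glycinato before pyridine.

(2,2'-bipyridine)(glycinato)bis(pyridine)iridium(IV) bromide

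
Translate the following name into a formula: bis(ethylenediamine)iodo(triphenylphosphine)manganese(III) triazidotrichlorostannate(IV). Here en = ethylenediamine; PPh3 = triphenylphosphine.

Cation [Mn…]: ligand charges -1, Mn(III) ⇒ ion charge 2+.
Anion [Sn…]: ligand charges -6, Sn(IV) ⇒ ion charge 2−.
One 2+ cation balances one 2− anion.

[Mn(en)2I(PPh3)][SnCl3(N3)3]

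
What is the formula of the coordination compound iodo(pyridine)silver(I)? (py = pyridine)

[AgI(py)]

Ligands: 1 iodo (I, -1), 1 pyridine (py, neutral). Ligand charge sum = -1.
With Ag in oxidation state +1, the complex ion is [Ag...].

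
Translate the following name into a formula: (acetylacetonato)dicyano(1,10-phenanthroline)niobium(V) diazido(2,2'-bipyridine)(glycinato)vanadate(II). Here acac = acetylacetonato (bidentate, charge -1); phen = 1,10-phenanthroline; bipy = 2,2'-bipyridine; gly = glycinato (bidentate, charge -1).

[Nb(acac)(CN)2(phen)][V(bipy)(gly)(N3)2]2

Cation [Nb…]: ligand charges -3, Nb(V) ⇒ ion charge 2+.
Anion [V…]: ligand charges -3, V(II) ⇒ ion charge 1−.
One 2+ cation requires 2 of the 1− anion.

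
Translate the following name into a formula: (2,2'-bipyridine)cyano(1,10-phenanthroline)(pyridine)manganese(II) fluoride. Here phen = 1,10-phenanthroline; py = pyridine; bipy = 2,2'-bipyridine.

Ligands: 1 1,10-phenanthroline (phen, neutral), 1 pyridine (py, neutral), 1 cyano (CN, -1), 1 2,2'-bipyridine (bipy, neutral). Ligand charge sum = -1.
With Mn in oxidation state +2, the complex ion is [Mn...]^1+.
Charge balance with fluoride (-1) requires 1 complex ion per 1 fluoride.

[Mn(bipy)(CN)(phen)(py)]F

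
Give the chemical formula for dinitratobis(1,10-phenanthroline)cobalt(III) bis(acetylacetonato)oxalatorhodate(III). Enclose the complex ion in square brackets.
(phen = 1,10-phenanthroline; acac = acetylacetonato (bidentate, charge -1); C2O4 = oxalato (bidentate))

Cation [Co…]: ligand charges -2, Co(III) ⇒ ion charge 1+.
Anion [Rh…]: ligand charges -4, Rh(III) ⇒ ion charge 1−.
One 1+ cation balances one 1− anion.

[Co(NO3)2(phen)2][Rh(acac)2(C2O4)]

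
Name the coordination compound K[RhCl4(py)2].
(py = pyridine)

The 1 potassium counter-ion carries a total charge of +1, so each complex ion is 1−.
Ligand charges: 4×chloro (-1 each), 2×pyridine (neutral); total -4. So Rh + (-4) = 1−, giving Rh = +3.
The complex ion is anionic, so rhodium takes the -ate form rhodate(III).

potassium tetrachlorobis(pyridine)rhodate(III)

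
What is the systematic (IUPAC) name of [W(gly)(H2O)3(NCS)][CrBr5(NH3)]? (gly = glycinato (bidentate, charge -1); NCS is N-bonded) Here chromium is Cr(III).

Both ions are complex: the cation is named first with the plain metal name, the anion second with the -ate form; each ion's ligands are alphabetised independently.
Cr is given as +3; the anion's ligand charges sum to -5, so the complex anion is 2−.
A 1:1 salt means the cation carries the equal and opposite charge, 2+.
Cation: ligand charges sum to -2; for the ion to be 2+, W = +4.

triaqua(glycinato)isothiocyanatotungsten(IV) amminepentabromochromate(III)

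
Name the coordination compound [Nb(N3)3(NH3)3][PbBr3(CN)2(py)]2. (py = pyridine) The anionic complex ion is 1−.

triamminetriazidoniobium(V) tribromodicyano(pyridine)plumbate(IV)

Both ions are complex: the cation is named first with the plain metal name, the anion second with the -ate form; each ion's ligands are alphabetised independently.
The complex anion is given as 1−; its ligand charges sum to -5, so Pb = +4.
With 2 anions per cation, the cation must be 2×1 = 2+.
Cation: ligand charges sum to -3; for the ion to be 2+, Nb = +5.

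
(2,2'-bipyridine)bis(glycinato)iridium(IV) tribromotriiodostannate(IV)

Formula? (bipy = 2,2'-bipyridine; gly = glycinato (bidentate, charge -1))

Cation [Ir…]: ligand charges -2, Ir(IV) ⇒ ion charge 2+.
Anion [Sn…]: ligand charges -6, Sn(IV) ⇒ ion charge 2−.
One 2+ cation balances one 2− anion.

[Ir(bipy)(gly)2][SnBr3I3]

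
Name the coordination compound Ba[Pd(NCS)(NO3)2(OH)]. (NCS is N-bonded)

barium hydroxoisothiocyanatodinitratopalladate(II)

The 1 barium counter-ion carries a total charge of +2, so each complex ion is 2−.
Ligand charges: 1×hydroxo (-1 each), 1×isothiocyanato (-1 each), 2×nitrato (-1 each); total -4. So Pd + (-4) = 2−, giving Pd = +2.
The complex ion is anionic, so palladium takes the -ate form palladate(II).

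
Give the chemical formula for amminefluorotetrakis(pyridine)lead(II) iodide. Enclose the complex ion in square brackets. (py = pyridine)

Ligands: 1 ammine (NH3, neutral), 4 pyridine (py, neutral), 1 fluoro (F, -1). Ligand charge sum = -1.
Charge balance with iodide (-1) requires 1 complex ion per 1 iodide.

[PbF(NH3)(py)4]I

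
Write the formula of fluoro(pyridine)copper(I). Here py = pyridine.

Ligands: 1 fluoro (F, -1), 1 pyridine (py, neutral). Ligand charge sum = -1.
With Cu in oxidation state +1, the complex ion is [Cu...].

[CuF(py)]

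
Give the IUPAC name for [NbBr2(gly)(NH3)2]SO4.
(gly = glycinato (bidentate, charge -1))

diamminedibromo(glycinato)niobium(V) sulfate

The 1 sulfate counter-ion carries a total charge of -2, so each complex ion is 2+.
Ligand charges: 2×bromo (-1 each), 2×ammine (neutral), 1×glycinato (-1 each); total -3. So Nb + (-3) = 2+, giving Nb = +5.
Ligands are named alphabetically: ammine before bromo before glycinato.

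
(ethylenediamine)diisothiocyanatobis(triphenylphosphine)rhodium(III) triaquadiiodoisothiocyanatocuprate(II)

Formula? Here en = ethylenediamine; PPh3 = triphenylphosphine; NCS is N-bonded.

Cation [Rh…]: ligand charges -2, Rh(III) ⇒ ion charge 1+.
Anion [Cu…]: ligand charges -3, Cu(II) ⇒ ion charge 1−.
One 1+ cation balances one 1− anion.

[Rh(en)(NCS)2(PPh3)2][Cu(H2O)3I2(NCS)]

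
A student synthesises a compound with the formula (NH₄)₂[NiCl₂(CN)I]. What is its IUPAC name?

The 2 ammonium counter-ions carry a total charge of +2, so each complex ion is 2−.
Ligand charges: 1×cyano (-1 each), 1×iodo (-1 each), 2×chloro (-1 each); total -4. So Ni + (-4) = 2−, giving Ni = +2.
Ligands are named alphabetically: chloro before cyano before iodo.
The complex ion is anionic, so nickel takes the -ate form nickelate(II).

ammonium dichlorocyanoiodonickelate(II)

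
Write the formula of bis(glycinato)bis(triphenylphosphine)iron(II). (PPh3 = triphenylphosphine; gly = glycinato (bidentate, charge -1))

Ligands: 2 triphenylphosphine (PPh3, neutral), 2 glycinato (gly, -1). Ligand charge sum = -2.
With Fe in oxidation state +2, the complex ion is [Fe...].

[Fe(gly)2(PPh3)2]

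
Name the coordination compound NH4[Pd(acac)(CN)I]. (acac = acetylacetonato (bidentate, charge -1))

The 1 ammonium counter-ion carries a total charge of +1, so each complex ion is 1−.
Ligand charges: 1×cyano (-1 each), 1×iodo (-1 each), 1×acetylacetonato (-1 each); total -3. So Pd + (-3) = 1−, giving Pd = +2.
Ligands are named alphabetically: acetylacetonato before cyano before iodo.
The complex ion is anionic, so palladium takes the -ate form palladate(II).

ammonium (acetylacetonato)cyanoiodopalladate(II)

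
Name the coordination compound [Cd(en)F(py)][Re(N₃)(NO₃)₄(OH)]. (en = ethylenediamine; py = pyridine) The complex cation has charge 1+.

The complex cation is given as 1+; its ligand charges sum to -1, so Cd = +2.
A 1:1 salt means the anion carries the equal and opposite charge, 1−.
Anion: ligand charges sum to -6; for the ion to be 1−, Re = +5.

(ethylenediamine)fluoro(pyridine)cadmium(II) azidohydroxotetranitratorhenate(V)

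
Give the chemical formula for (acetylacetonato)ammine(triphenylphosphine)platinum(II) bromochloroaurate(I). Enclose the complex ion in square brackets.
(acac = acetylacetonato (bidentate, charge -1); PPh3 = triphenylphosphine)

Cation [Pt…]: ligand charges -1, Pt(II) ⇒ ion charge 1+.
Anion [Au…]: ligand charges -2, Au(I) ⇒ ion charge 1−.

[Pt(acac)(NH3)(PPh3)][AuBrCl]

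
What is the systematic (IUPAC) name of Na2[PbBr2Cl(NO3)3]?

sodium dibromochlorotrinitratoplumbate(IV)

The 2 sodium counter-ions carry a total charge of +2, so each complex ion is 2−.
Ligand charges: 3×nitrato (-1 each), 2×bromo (-1 each), 1×chloro (-1 each); total -6. So Pb + (-6) = 2−, giving Pb = +4.
Ligands are named alphabetically: bromo before chloro before nitrato.
The complex ion is anionic, so lead takes the -ate form plumbate(IV).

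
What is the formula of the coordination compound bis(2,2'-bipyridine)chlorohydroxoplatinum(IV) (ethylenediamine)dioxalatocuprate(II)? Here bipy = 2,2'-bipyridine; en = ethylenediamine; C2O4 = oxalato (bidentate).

Cation [Pt…]: ligand charges -2, Pt(IV) ⇒ ion charge 2+.
Anion [Cu…]: ligand charges -4, Cu(II) ⇒ ion charge 2−.
One 2+ cation balances one 2− anion.

[Pt(bipy)2Cl(OH)][Cu(C2O4)2(en)]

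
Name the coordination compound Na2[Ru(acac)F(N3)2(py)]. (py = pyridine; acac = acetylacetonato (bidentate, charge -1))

sodium (acetylacetonato)diazidofluoro(pyridine)ruthenate(II)

The 2 sodium counter-ions carry a total charge of +2, so each complex ion is 2−.
Ligand charges: 1×fluoro (-1 each), 1×pyridine (neutral), 2×azido (-1 each), 1×acetylacetonato (-1 each); total -4. So Ru + (-4) = 2−, giving Ru = +2.
The complex ion is anionic, so ruthenium takes the -ate form ruthenate(II).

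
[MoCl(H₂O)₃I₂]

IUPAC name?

triaquachlorodiiodomolybdenum(III)

There is no counter-ion, so the complex is neutral overall.
Ligand charges: 2×iodo (-1 each), 1×chloro (-1 each), 3×aqua (neutral); total -3. So Mo + (-3) = 0, giving Mo = +3.
Ligands are named alphabetically: aqua before chloro before iodo.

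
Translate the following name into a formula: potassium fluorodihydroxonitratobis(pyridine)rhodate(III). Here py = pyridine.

Ligands: 1 nitrato (NO3, -1), 2 hydroxo (OH, -1), 2 pyridine (py, neutral), 1 fluoro (F, -1). Ligand charge sum = -4.
With Rh in oxidation state +3, the complex ion is [Rh...]^1−.
Charge balance with potassium (+1) requires 1 complex ion per 1 potassium.

K[RhF(NO3)(OH)2(py)2]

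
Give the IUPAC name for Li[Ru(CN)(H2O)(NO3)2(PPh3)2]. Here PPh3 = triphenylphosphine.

The 1 lithium counter-ion carries a total charge of +1, so each complex ion is 1−.
Ligand charges: 1×cyano (-1 each), 1×aqua (neutral), 2×nitrato (-1 each), 2×triphenylphosphine (neutral); total -3. So Ru + (-3) = 1−, giving Ru = +2.
Ligands are named alphabetically: aqua before cyano before nitrato before triphenylphosphine.
The complex ion is anionic, so ruthenium takes the -ate form ruthenate(II).

lithium aquacyanodinitratobis(triphenylphosphine)ruthenate(II)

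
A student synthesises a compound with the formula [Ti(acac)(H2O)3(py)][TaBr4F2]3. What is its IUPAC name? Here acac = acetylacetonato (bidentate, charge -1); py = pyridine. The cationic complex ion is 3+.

The complex cation is given as 3+; its ligand charges sum to -1, so Ti = +4.
With 3 anions per cation, each anion must be 3/3 = 1−.
Anion: ligand charges sum to -6; for the ion to be 1−, Ta = +5.

(acetylacetonato)triaqua(pyridine)titanium(IV) tetrabromodifluorotantalate(V)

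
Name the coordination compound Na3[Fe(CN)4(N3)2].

The 3 sodium counter-ions carry a total charge of +3, so each complex ion is 3−.
Ligand charges: 4×cyano (-1 each), 2×azido (-1 each); total -6. So Fe + (-6) = 3−, giving Fe = +3.
The complex ion is anionic, so iron takes the -ate form ferrate(III).

sodium diazidotetracyanoferrate(III)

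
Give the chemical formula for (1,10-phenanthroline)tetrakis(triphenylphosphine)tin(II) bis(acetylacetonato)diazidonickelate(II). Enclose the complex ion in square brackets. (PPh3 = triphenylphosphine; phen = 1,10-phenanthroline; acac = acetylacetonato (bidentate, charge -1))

Cation [Sn…]: ligand charges 0, Sn(II) ⇒ ion charge 2+.
Anion [Ni…]: ligand charges -4, Ni(II) ⇒ ion charge 2−.
One 2+ cation balances one 2− anion.

[Sn(phen)(PPh3)4][Ni(acac)2(N3)2]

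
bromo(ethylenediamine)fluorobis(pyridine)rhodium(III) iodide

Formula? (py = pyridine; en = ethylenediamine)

[RhBr(en)F(py)2]I

Ligands: 1 bromo (Br, -1), 2 pyridine (py, neutral), 1 ethylenediamine (en, neutral), 1 fluoro (F, -1). Ligand charge sum = -2.
With Rh in oxidation state +3, the complex ion is [Rh...]^1+.
Charge balance with iodide (-1) requires 1 complex ion per 1 iodide.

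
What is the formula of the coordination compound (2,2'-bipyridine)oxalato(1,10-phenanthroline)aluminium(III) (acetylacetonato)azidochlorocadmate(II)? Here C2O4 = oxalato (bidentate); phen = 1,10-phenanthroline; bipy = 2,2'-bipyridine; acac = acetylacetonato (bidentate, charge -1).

[Al(bipy)(C2O4)(phen)][Cd(acac)Cl(N3)]

Cation [Al…]: ligand charges -2, Al(III) ⇒ ion charge 1+.
Anion [Cd…]: ligand charges -3, Cd(II) ⇒ ion charge 1−.
One 1+ cation balances one 1− anion.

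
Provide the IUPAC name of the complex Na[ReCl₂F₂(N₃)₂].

The 1 sodium counter-ion carries a total charge of +1, so each complex ion is 1−.
Ligand charges: 2×chloro (-1 each), 2×fluoro (-1 each), 2×azido (-1 each); total -6. So Re + (-6) = 1−, giving Re = +5.
Ligands are named alphabetically: azido before chloro before fluoro.
The complex ion is anionic, so rhenium takes the -ate form rhenate(V).

sodium diazidodichlorodifluororhenate(V)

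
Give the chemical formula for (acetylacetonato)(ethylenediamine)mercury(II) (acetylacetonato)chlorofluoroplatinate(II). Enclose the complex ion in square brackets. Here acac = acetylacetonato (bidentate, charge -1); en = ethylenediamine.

Cation [Hg…]: ligand charges -1, Hg(II) ⇒ ion charge 1+.
Anion [Pt…]: ligand charges -3, Pt(II) ⇒ ion charge 1−.

[Hg(acac)(en)][Pt(acac)ClF]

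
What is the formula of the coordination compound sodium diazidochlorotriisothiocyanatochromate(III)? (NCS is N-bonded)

Na3[CrCl(N3)2(NCS)3]

Ligands: 1 chloro (Cl, -1), 2 azido (N3, -1), 3 isothiocyanato (NCS, -1). Ligand charge sum = -6.
With Cr in oxidation state +3, the complex ion is [Cr...]^3−.
Charge balance with sodium (+1) requires 1 complex ion per 3 sodium.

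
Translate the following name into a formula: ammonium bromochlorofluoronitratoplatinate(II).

(NH4)2[PtBrClF(NO3)]

Ligands: 1 chloro (Cl, -1), 1 fluoro (F, -1), 1 nitrato (NO3, -1), 1 bromo (Br, -1). Ligand charge sum = -4.
Charge balance with ammonium (+1) requires 1 complex ion per 2 ammonium.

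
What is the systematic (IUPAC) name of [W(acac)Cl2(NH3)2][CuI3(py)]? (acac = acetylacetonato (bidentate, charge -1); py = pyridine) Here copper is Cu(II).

Both ions are complex: the cation is named first with the plain metal name, the anion second with the -ate form; each ion's ligands are alphabetised independently.
Cu is given as +2; the anion's ligand charges sum to -3, so the complex anion is 1−.
A 1:1 salt means the cation carries the equal and opposite charge, 1+.
Cation: ligand charges sum to -3; for the ion to be 1+, W = +4.

(acetylacetonato)diamminedichlorotungsten(IV) triiodo(pyridine)cuprate(II)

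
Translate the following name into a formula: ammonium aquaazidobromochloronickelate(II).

Ligands: 1 bromo (Br, -1), 1 azido (N3, -1), 1 aqua (H2O, neutral), 1 chloro (Cl, -1). Ligand charge sum = -3.
With Ni in oxidation state +2, the complex ion is [Ni...]^1−.
Charge balance with ammonium (+1) requires 1 complex ion per 1 ammonium.

NH4[NiBrCl(H2O)(N3)]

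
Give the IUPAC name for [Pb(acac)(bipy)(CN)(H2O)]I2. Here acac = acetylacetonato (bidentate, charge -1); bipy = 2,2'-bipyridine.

The 2 iodide counter-ions carry a total charge of -2, so each complex ion is 2+.
Ligand charges: 1×acetylacetonato (-1 each), 1×cyano (-1 each), 1×2,2'-bipyridine (neutral), 1×aqua (neutral); total -2. So Pb + (-2) = 2+, giving Pb = +4.
Ligands are named alphabetically: acetylacetonato before aqua before bipyridine before cyano.

(acetylacetonato)aqua(2,2'-bipyridine)cyanolead(IV) iodide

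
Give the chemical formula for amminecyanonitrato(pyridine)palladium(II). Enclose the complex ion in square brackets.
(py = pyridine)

[Pd(CN)(NH3)(NO3)(py)]

Ligands: 1 ammine (NH3, neutral), 1 cyano (CN, -1), 1 pyridine (py, neutral), 1 nitrato (NO3, -1). Ligand charge sum = -2.
With Pd in oxidation state +2, the complex ion is [Pd...].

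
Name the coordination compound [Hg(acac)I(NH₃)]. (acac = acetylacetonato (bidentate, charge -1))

(acetylacetonato)ammineiodomercury(II)

There is no counter-ion, so the complex is neutral overall.
Ligand charges: 1×acetylacetonato (-1 each), 1×iodo (-1 each), 1×ammine (neutral); total -2. So Hg + (-2) = 0, giving Hg = +2.
Ligands are named alphabetically: acetylacetonato before ammine before iodo.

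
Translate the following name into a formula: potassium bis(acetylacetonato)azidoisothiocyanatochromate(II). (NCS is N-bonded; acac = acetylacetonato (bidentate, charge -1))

K2[Cr(acac)2(N3)(NCS)]

Ligands: 1 isothiocyanato (NCS, -1), 2 acetylacetonato (acac, -1), 1 azido (N3, -1). Ligand charge sum = -4.
Charge balance with potassium (+1) requires 1 complex ion per 2 potassium.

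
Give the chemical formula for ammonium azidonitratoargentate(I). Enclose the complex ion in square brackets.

NH4[Ag(N3)(NO3)]

Ligands: 1 nitrato (NO3, -1), 1 azido (N3, -1). Ligand charge sum = -2.
With Ag in oxidation state +1, the complex ion is [Ag...]^1−.
Charge balance with ammonium (+1) requires 1 complex ion per 1 ammonium.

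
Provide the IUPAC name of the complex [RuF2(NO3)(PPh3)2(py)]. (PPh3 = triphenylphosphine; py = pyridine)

There is no counter-ion, so the complex is neutral overall.
Ligand charges: 2×triphenylphosphine (neutral), 1×pyridine (neutral), 1×nitrato (-1 each), 2×fluoro (-1 each); total -3. So Ru + (-3) = 0, giving Ru = +3.
Ligands are named alphabetically: fluoro before nitrato before pyridine before triphenylphosphine.

difluoronitrato(pyridine)bis(triphenylphosphine)ruthenium(III)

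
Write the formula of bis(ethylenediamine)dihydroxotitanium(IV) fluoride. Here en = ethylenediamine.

[Ti(en)2(OH)2]F2

Ligands: 2 ethylenediamine (en, neutral), 2 hydroxo (OH, -1). Ligand charge sum = -2.
Charge balance with fluoride (-1) requires 1 complex ion per 2 fluoride.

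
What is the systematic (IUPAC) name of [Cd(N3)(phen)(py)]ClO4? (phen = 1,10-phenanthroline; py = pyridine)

azido(1,10-phenanthroline)(pyridine)cadmium(II) perchlorate

The 1 perchlorate counter-ion carries a total charge of -1, so each complex ion is 1+.
Ligand charges: 1×1,10-phenanthroline (neutral), 1×azido (-1 each), 1×pyridine (neutral); total -1. So Cd + (-1) = 1+, giving Cd = +2.
Ligands are named alphabetically: azido before phenanthroline before pyridine.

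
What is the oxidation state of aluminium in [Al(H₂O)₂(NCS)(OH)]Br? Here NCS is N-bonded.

+3

1 bromide outside the brackets (-1 each) → the complex ion is 1+.
Ligand charges: 2×H2O neutral; 1×OH = -1; 1×NCS = -1; sum -2.
Al + (-2) = 1+ ⇒ Al is +3.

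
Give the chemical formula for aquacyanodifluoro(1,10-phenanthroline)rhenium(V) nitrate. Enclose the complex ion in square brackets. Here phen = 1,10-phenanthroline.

Ligands: 1 1,10-phenanthroline (phen, neutral), 1 aqua (H2O, neutral), 1 cyano (CN, -1), 2 fluoro (F, -1). Ligand charge sum = -3.
Charge balance with nitrate (-1) requires 1 complex ion per 2 nitrate.

[Re(CN)F2(H2O)(phen)](NO3)2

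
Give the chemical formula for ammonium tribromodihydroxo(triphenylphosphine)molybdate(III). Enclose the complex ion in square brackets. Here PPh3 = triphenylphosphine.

(NH4)2[MoBr3(OH)2(PPh3)]

Ligands: 2 hydroxo (OH, -1), 3 bromo (Br, -1), 1 triphenylphosphine (PPh3, neutral). Ligand charge sum = -5.
Charge balance with ammonium (+1) requires 1 complex ion per 2 ammonium.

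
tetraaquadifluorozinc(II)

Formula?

Ligands: 2 fluoro (F, -1), 4 aqua (H2O, neutral). Ligand charge sum = -2.
With Zn in oxidation state +2, the complex ion is [Zn...].

[ZnF2(H2O)4]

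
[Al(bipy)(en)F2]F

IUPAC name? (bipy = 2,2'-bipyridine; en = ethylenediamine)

The 1 fluoride counter-ion carries a total charge of -1, so each complex ion is 1+.
Ligand charges: 1×2,2'-bipyridine (neutral), 2×fluoro (-1 each), 1×ethylenediamine (neutral); total -2. So Al + (-2) = 1+, giving Al = +3.
Ligands are named alphabetically: bipyridine before ethylenediamine before fluoro.

(2,2'-bipyridine)(ethylenediamine)difluoroaluminium(III) fluoride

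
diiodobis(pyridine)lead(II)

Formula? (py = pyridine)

Ligands: 2 pyridine (py, neutral), 2 iodo (I, -1). Ligand charge sum = -2.
With Pb in oxidation state +2, the complex ion is [Pb...].

[PbI2(py)2]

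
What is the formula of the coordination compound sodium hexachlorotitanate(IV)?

Na2[TiCl6]

Ligands: 6 chloro (Cl, -1). Ligand charge sum = -6.
With Ti in oxidation state +4, the complex ion is [Ti...]^2−.
Charge balance with sodium (+1) requires 1 complex ion per 2 sodium.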